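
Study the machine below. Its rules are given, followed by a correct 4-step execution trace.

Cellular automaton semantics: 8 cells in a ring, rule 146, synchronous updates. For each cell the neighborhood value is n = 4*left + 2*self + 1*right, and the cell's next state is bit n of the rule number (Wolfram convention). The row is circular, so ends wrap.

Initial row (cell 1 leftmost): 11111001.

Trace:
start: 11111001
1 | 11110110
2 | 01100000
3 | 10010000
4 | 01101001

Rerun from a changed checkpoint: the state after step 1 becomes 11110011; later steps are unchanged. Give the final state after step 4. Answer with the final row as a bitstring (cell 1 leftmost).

00100001

state after step 1 := 11110011
2 | 11101101
3 | 11000000
4 | 00100001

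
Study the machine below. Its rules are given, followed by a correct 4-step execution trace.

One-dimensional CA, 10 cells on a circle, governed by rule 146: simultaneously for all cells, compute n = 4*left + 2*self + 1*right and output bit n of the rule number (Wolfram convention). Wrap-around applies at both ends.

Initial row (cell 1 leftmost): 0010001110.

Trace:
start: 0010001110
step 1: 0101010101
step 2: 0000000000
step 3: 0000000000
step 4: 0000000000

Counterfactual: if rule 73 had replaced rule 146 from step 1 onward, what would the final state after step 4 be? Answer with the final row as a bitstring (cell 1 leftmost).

(re-executing steps 1..4 under rule 73; state before step 1: 0010001110)
step 1: 1000101010
step 2: 0010000000
step 3: 1000111111
step 4: 1010100000

1010100000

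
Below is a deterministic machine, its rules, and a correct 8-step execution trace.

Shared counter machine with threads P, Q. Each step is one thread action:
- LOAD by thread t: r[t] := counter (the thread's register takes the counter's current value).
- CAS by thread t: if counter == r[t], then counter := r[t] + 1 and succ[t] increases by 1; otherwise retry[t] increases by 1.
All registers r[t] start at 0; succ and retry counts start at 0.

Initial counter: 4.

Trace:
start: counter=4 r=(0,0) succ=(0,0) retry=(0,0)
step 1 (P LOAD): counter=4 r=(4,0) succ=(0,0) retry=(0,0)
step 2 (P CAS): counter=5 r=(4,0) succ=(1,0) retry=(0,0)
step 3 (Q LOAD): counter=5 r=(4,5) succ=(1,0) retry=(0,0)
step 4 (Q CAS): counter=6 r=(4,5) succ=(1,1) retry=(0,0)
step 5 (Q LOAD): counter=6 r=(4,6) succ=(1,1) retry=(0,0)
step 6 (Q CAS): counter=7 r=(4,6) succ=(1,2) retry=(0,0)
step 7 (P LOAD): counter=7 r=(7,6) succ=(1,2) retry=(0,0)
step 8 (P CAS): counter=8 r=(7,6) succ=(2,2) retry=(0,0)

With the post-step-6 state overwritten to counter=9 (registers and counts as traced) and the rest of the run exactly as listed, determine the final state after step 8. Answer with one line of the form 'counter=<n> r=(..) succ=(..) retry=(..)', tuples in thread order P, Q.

counter=10 r=(9,6) succ=(2,2) retry=(0,0)

state after step 6 := counter=9 r=(4,6) succ=(1,2) retry=(0,0)
step 7 (P LOAD): counter=9 r=(9,6) succ=(1,2) retry=(0,0)
step 8 (P CAS): counter=10 r=(9,6) succ=(2,2) retry=(0,0)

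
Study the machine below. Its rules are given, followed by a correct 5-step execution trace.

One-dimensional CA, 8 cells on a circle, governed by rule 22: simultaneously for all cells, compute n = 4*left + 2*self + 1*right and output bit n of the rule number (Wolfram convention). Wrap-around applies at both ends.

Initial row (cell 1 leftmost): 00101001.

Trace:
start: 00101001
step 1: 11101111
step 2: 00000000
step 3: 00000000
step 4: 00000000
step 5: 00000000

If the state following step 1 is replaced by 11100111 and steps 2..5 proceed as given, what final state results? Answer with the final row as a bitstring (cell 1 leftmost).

state after step 1 := 11100111
step 2: 00011000
step 3: 00100100
step 4: 01111110
step 5: 10000001

10000001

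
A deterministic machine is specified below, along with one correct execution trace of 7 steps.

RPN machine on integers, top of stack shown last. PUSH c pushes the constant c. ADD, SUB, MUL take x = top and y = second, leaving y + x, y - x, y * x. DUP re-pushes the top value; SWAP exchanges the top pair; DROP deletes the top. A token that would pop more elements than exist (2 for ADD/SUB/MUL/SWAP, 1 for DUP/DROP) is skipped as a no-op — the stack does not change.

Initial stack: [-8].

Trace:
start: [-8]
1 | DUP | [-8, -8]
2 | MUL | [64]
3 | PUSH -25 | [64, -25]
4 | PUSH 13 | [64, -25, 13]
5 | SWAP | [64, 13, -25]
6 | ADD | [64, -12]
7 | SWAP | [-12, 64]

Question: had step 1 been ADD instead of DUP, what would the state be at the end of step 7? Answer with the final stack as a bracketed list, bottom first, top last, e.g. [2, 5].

(re-executing from step 1 with the substitution; state before step 1: [-8])
1 | ADD | [-8]
2 | MUL | [-8]
3 | PUSH -25 | [-8, -25]
4 | PUSH 13 | [-8, -25, 13]
5 | SWAP | [-8, 13, -25]
6 | ADD | [-8, -12]
7 | SWAP | [-12, -8]

[-12, -8]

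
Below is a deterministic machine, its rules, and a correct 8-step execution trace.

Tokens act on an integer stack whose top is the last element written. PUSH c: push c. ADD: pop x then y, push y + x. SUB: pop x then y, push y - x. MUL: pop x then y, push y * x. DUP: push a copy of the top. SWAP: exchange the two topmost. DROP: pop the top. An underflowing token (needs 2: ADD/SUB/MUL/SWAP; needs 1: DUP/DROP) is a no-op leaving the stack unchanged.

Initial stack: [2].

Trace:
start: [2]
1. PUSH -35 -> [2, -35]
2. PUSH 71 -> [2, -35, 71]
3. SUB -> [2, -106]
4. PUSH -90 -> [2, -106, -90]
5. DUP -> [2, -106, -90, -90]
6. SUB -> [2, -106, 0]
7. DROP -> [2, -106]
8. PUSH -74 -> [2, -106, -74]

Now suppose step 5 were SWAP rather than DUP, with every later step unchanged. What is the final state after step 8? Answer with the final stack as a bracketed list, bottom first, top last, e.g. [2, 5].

(re-executing from step 5 with the substitution; state before step 5: [2, -106, -90])
5. SWAP -> [2, -90, -106]
6. SUB -> [2, 16]
7. DROP -> [2]
8. PUSH -74 -> [2, -74]

[2, -74]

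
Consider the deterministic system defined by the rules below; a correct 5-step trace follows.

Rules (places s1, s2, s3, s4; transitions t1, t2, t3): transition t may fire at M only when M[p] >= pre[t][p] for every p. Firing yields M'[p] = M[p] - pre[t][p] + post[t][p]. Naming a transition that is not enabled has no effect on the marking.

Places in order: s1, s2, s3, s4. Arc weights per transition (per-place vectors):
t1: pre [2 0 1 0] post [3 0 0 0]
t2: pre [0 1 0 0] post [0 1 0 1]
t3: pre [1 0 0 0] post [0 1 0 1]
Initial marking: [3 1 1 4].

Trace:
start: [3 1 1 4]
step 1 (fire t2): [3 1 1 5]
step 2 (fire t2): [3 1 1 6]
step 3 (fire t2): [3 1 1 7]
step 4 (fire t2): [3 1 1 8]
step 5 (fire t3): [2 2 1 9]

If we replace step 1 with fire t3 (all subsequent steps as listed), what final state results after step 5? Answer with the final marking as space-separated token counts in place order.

1 3 1 9

(re-executing from step 1 with the substitution; state before step 1: [3 1 1 4])
step 1 (fire t3): [2 2 1 5]
step 2 (fire t2): [2 2 1 6]
step 3 (fire t2): [2 2 1 7]
step 4 (fire t2): [2 2 1 8]
step 5 (fire t3): [1 3 1 9]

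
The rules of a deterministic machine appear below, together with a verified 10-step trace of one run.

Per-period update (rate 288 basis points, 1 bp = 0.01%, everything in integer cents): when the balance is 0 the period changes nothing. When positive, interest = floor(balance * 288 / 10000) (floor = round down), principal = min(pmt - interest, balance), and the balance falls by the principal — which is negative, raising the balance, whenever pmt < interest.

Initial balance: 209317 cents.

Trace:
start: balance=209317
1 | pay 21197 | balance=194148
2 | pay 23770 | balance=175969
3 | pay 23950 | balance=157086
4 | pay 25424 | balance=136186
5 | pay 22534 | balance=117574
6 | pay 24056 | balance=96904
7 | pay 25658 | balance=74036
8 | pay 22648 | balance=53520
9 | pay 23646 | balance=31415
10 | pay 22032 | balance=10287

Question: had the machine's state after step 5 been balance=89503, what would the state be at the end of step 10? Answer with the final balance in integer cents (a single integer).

state after step 5 := balance=89503
6 | pay 24056 | balance=68024
7 | pay 25658 | balance=44325
8 | pay 22648 | balance=22953
9 | pay 23646 | balance=0
10 | pay 22032 | balance=0

0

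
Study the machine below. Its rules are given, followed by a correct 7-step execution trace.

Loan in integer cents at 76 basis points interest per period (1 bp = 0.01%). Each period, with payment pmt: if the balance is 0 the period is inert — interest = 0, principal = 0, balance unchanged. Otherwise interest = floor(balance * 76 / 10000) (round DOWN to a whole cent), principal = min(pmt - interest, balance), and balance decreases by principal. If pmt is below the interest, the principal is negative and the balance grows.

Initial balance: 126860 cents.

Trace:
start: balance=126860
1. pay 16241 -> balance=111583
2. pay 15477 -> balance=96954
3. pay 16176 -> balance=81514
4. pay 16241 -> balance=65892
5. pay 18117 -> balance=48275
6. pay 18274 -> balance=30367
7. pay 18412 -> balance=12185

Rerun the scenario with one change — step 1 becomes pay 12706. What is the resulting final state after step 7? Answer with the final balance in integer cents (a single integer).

15884

(re-executing from step 1 with the substitution; state before step 1: balance=126860)
1. pay 12706 -> balance=115118
2. pay 15477 -> balance=100515
3. pay 16176 -> balance=85102
4. pay 16241 -> balance=69507
5. pay 18117 -> balance=51918
6. pay 18274 -> balance=34038
7. pay 18412 -> balance=15884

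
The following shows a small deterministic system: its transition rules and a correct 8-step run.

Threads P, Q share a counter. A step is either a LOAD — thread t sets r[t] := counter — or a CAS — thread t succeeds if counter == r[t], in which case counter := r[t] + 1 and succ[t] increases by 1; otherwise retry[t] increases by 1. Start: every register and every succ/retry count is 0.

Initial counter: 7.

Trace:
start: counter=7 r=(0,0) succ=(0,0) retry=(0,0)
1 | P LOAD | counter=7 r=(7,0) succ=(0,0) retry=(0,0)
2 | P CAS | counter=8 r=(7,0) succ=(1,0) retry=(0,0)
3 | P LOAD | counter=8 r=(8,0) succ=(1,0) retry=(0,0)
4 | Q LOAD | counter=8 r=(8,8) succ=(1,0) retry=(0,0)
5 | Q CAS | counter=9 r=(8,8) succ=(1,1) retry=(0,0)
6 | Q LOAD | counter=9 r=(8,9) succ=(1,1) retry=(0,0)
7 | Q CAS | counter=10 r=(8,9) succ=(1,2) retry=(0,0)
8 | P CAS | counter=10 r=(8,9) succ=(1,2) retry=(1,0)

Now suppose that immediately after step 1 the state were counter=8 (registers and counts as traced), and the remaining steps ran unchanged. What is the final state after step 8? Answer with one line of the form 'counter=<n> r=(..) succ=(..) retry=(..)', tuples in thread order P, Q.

state after step 1 := counter=8 r=(7,0) succ=(0,0) retry=(0,0)
2 | P CAS | counter=8 r=(7,0) succ=(0,0) retry=(1,0)
3 | P LOAD | counter=8 r=(8,0) succ=(0,0) retry=(1,0)
4 | Q LOAD | counter=8 r=(8,8) succ=(0,0) retry=(1,0)
5 | Q CAS | counter=9 r=(8,8) succ=(0,1) retry=(1,0)
6 | Q LOAD | counter=9 r=(8,9) succ=(0,1) retry=(1,0)
7 | Q CAS | counter=10 r=(8,9) succ=(0,2) retry=(1,0)
8 | P CAS | counter=10 r=(8,9) succ=(0,2) retry=(2,0)

counter=10 r=(8,9) succ=(0,2) retry=(2,0)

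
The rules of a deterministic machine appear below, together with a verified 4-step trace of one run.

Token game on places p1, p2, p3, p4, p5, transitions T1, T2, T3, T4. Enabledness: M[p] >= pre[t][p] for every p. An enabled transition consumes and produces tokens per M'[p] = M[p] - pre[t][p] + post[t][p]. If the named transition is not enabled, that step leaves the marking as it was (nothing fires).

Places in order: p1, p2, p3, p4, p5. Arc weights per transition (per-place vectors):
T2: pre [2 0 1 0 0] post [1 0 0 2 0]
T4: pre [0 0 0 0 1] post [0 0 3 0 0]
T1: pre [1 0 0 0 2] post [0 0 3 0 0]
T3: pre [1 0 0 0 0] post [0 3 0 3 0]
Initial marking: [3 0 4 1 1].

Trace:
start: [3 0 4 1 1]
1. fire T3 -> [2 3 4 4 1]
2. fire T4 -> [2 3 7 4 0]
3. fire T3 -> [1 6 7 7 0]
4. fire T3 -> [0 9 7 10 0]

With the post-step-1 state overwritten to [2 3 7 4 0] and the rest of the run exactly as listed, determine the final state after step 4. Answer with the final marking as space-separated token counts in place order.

state after step 1 := [2 3 7 4 0]
2. fire T4 -> [2 3 7 4 0]
3. fire T3 -> [1 6 7 7 0]
4. fire T3 -> [0 9 7 10 0]

0 9 7 10 0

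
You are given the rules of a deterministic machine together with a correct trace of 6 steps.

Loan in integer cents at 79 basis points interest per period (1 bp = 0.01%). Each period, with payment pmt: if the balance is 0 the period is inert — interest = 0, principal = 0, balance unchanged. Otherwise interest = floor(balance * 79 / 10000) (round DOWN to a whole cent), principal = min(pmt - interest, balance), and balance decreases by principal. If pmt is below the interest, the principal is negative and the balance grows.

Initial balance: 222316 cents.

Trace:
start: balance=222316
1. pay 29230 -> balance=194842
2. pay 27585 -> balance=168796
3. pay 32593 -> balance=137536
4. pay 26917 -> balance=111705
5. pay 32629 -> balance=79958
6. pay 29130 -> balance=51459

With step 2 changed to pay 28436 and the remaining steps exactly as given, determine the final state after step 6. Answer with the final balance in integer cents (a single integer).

(re-executing from step 2 with the substitution; state before step 2: balance=194842)
2. pay 28436 -> balance=167945
3. pay 32593 -> balance=136678
4. pay 26917 -> balance=110840
5. pay 32629 -> balance=79086
6. pay 29130 -> balance=50580

50580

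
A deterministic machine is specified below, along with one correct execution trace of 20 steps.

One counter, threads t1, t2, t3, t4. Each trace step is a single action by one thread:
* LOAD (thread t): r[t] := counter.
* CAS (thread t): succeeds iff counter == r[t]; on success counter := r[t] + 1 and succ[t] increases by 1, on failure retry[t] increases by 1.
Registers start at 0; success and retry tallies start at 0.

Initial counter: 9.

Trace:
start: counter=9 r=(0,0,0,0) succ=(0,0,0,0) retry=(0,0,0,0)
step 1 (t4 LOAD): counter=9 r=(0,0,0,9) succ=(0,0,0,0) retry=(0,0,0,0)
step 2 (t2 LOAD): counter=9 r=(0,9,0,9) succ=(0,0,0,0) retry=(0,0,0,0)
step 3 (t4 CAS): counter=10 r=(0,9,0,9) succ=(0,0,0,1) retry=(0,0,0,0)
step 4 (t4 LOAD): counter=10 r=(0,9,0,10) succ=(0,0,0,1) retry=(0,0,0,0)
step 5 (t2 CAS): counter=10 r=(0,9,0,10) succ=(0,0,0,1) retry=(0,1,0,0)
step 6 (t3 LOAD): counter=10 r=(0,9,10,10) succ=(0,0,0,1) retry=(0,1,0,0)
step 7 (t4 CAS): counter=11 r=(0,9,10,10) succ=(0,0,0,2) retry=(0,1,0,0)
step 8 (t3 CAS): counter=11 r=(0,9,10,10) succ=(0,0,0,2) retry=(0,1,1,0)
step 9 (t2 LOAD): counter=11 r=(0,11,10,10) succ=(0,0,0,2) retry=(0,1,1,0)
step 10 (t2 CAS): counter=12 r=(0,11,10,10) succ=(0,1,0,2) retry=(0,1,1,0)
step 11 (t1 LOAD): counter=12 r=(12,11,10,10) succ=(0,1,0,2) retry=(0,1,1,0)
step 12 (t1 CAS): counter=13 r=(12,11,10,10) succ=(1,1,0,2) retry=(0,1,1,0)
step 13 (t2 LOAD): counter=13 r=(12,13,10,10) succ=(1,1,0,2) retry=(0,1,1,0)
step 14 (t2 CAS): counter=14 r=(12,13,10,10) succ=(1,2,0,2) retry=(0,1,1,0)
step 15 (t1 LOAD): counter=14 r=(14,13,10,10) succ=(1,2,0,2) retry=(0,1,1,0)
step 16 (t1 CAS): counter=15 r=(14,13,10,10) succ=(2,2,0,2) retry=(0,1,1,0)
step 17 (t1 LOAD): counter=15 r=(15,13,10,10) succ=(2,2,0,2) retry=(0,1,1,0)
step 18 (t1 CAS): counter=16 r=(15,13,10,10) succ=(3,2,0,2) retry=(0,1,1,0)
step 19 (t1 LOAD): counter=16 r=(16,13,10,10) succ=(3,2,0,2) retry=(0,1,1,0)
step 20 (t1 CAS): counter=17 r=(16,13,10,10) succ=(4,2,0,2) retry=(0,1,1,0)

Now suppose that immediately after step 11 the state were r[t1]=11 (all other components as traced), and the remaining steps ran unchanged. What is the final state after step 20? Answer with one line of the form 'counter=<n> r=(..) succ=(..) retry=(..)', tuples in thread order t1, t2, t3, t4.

counter=16 r=(15,12,10,10) succ=(3,2,0,2) retry=(1,1,1,0)

state after step 11 := counter=12 r=(11,11,10,10) succ=(0,1,0,2) retry=(0,1,1,0)
step 12 (t1 CAS): counter=12 r=(11,11,10,10) succ=(0,1,0,2) retry=(1,1,1,0)
step 13 (t2 LOAD): counter=12 r=(11,12,10,10) succ=(0,1,0,2) retry=(1,1,1,0)
step 14 (t2 CAS): counter=13 r=(11,12,10,10) succ=(0,2,0,2) retry=(1,1,1,0)
step 15 (t1 LOAD): counter=13 r=(13,12,10,10) succ=(0,2,0,2) retry=(1,1,1,0)
step 16 (t1 CAS): counter=14 r=(13,12,10,10) succ=(1,2,0,2) retry=(1,1,1,0)
step 17 (t1 LOAD): counter=14 r=(14,12,10,10) succ=(1,2,0,2) retry=(1,1,1,0)
step 18 (t1 CAS): counter=15 r=(14,12,10,10) succ=(2,2,0,2) retry=(1,1,1,0)
step 19 (t1 LOAD): counter=15 r=(15,12,10,10) succ=(2,2,0,2) retry=(1,1,1,0)
step 20 (t1 CAS): counter=16 r=(15,12,10,10) succ=(3,2,0,2) retry=(1,1,1,0)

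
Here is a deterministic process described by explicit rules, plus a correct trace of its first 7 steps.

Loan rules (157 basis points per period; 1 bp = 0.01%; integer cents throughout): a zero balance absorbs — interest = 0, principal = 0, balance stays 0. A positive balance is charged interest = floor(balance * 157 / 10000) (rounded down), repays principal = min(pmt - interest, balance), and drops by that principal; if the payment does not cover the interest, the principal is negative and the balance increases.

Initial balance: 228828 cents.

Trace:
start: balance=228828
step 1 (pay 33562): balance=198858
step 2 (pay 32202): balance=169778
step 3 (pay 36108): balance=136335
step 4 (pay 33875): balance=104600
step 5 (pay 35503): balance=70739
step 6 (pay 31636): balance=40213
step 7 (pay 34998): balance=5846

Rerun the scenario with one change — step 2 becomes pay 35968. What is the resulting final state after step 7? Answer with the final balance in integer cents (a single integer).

(re-executing from step 2 with the substitution; state before step 2: balance=198858)
step 2 (pay 35968): balance=166012
step 3 (pay 36108): balance=132510
step 4 (pay 33875): balance=100715
step 5 (pay 35503): balance=66793
step 6 (pay 31636): balance=36205
step 7 (pay 34998): balance=1775

1775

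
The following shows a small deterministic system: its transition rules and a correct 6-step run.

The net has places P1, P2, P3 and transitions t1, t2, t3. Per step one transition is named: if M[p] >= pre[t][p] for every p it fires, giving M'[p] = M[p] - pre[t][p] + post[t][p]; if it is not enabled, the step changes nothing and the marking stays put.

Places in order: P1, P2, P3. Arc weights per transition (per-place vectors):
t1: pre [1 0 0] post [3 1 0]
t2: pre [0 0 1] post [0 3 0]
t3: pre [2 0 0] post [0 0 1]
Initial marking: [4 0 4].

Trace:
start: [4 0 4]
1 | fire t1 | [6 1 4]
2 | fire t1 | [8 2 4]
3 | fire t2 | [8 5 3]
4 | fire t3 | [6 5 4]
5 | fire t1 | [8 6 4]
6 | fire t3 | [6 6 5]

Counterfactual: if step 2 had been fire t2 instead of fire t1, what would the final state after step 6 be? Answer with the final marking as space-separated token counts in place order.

4 8 4

(re-executing from step 2 with the substitution; state before step 2: [6 1 4])
2 | fire t2 | [6 4 3]
3 | fire t2 | [6 7 2]
4 | fire t3 | [4 7 3]
5 | fire t1 | [6 8 3]
6 | fire t3 | [4 8 4]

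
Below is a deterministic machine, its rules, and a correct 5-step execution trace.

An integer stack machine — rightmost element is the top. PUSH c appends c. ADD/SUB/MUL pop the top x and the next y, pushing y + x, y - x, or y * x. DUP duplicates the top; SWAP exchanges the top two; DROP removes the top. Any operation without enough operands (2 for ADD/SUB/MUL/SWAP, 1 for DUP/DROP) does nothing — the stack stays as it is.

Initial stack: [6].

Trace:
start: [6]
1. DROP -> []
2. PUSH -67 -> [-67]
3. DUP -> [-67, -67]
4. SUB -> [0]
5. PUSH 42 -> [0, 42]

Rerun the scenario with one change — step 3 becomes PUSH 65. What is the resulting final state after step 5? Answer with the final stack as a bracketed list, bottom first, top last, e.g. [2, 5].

[-132, 42]

(re-executing from step 3 with the substitution; state before step 3: [-67])
3. PUSH 65 -> [-67, 65]
4. SUB -> [-132]
5. PUSH 42 -> [-132, 42]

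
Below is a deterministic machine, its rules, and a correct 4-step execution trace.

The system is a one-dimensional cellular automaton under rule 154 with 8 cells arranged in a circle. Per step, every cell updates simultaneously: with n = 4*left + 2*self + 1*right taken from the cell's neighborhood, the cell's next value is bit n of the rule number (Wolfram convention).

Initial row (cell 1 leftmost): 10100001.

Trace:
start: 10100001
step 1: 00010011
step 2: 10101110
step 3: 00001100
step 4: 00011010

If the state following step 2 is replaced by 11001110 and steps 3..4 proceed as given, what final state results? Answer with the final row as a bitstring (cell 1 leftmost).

state after step 2 := 11001110
step 3: 10111100
step 4: 00111011

00111011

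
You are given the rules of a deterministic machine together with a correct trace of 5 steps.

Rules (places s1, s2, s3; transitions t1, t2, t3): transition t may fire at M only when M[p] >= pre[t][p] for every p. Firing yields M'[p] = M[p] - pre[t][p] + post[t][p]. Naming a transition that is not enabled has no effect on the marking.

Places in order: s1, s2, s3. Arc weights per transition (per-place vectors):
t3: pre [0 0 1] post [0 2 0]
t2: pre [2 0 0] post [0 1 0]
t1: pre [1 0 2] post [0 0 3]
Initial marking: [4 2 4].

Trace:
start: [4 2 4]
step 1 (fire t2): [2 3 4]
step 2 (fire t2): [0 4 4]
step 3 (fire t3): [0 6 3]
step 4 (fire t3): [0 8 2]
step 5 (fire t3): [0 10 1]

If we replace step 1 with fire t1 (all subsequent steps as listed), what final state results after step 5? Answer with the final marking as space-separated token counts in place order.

1 9 2

(re-executing from step 1 with the substitution; state before step 1: [4 2 4])
step 1 (fire t1): [3 2 5]
step 2 (fire t2): [1 3 5]
step 3 (fire t3): [1 5 4]
step 4 (fire t3): [1 7 3]
step 5 (fire t3): [1 9 2]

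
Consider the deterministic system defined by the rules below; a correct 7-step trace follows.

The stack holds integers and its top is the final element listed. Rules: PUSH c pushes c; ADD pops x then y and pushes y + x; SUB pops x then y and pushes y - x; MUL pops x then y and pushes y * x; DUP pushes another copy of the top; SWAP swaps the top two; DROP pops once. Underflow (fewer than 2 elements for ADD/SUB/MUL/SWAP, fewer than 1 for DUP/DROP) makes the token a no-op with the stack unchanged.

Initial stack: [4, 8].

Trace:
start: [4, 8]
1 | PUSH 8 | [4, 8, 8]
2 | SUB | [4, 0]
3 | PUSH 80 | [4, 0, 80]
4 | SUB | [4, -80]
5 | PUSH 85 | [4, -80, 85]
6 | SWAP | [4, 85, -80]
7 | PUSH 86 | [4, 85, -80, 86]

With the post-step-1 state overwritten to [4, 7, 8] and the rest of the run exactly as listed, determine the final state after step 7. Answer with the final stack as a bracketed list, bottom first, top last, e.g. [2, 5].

[4, 85, -81, 86]

state after step 1 := [4, 7, 8]
2 | SUB | [4, -1]
3 | PUSH 80 | [4, -1, 80]
4 | SUB | [4, -81]
5 | PUSH 85 | [4, -81, 85]
6 | SWAP | [4, 85, -81]
7 | PUSH 86 | [4, 85, -81, 86]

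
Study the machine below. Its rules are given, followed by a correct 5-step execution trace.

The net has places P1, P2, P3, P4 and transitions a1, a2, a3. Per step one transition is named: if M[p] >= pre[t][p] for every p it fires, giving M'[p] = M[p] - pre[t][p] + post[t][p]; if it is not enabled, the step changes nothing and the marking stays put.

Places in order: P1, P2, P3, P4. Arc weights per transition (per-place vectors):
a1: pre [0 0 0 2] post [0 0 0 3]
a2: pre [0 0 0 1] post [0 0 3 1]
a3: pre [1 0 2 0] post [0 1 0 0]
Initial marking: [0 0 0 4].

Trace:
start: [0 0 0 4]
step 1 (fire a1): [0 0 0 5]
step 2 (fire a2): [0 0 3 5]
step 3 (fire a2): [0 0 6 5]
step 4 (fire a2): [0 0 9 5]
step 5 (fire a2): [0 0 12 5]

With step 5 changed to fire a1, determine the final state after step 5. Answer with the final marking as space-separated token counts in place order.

(re-executing from step 5 with the substitution; state before step 5: [0 0 9 5])
step 5 (fire a1): [0 0 9 6]

0 0 9 6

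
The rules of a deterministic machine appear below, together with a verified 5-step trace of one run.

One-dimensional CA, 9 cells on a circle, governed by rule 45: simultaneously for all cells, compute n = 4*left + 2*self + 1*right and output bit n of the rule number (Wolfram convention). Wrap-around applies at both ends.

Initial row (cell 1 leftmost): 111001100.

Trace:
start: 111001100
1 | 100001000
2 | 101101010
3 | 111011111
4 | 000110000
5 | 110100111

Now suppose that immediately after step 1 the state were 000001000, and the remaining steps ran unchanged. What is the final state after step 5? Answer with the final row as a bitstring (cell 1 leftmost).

state after step 1 := 000001000
2 | 111101011
3 | 000011110
4 | 111010000
5 | 100110110

100110110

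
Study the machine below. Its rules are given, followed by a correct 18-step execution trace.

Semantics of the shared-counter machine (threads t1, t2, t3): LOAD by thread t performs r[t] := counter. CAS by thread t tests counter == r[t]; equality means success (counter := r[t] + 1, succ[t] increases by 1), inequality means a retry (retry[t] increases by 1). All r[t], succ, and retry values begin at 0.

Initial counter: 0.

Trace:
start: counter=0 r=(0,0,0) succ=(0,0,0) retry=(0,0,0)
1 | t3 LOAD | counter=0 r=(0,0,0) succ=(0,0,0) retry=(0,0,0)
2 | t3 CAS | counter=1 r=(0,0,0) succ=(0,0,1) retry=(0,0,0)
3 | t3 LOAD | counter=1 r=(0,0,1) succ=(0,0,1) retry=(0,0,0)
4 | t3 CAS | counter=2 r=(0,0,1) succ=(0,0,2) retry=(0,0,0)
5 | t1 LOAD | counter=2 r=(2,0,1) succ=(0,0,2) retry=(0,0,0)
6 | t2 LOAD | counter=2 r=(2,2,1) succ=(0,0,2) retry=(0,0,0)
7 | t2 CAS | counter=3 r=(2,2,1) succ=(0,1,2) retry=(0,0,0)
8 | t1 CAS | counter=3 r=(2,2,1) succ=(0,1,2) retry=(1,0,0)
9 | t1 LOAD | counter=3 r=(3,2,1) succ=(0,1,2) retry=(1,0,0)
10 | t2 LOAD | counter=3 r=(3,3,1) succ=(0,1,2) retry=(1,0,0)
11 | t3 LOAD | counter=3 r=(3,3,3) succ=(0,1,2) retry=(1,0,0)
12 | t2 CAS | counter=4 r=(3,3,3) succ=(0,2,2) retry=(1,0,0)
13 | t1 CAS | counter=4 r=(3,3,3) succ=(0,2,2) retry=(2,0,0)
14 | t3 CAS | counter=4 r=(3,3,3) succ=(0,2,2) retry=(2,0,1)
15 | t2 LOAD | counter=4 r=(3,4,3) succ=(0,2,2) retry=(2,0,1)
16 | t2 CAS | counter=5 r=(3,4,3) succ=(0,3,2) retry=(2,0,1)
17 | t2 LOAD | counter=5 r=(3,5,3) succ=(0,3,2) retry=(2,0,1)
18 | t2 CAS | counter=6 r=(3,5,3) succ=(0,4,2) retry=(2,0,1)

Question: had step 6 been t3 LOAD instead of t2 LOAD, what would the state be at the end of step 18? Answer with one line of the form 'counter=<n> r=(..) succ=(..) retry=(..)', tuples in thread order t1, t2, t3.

(re-executing from step 6 with the substitution; state before step 6: counter=2 r=(2,0,1) succ=(0,0,2) retry=(0,0,0))
6 | t3 LOAD | counter=2 r=(2,0,2) succ=(0,0,2) retry=(0,0,0)
7 | t2 CAS | counter=2 r=(2,0,2) succ=(0,0,2) retry=(0,1,0)
8 | t1 CAS | counter=3 r=(2,0,2) succ=(1,0,2) retry=(0,1,0)
9 | t1 LOAD | counter=3 r=(3,0,2) succ=(1,0,2) retry=(0,1,0)
10 | t2 LOAD | counter=3 r=(3,3,2) succ=(1,0,2) retry=(0,1,0)
11 | t3 LOAD | counter=3 r=(3,3,3) succ=(1,0,2) retry=(0,1,0)
12 | t2 CAS | counter=4 r=(3,3,3) succ=(1,1,2) retry=(0,1,0)
13 | t1 CAS | counter=4 r=(3,3,3) succ=(1,1,2) retry=(1,1,0)
14 | t3 CAS | counter=4 r=(3,3,3) succ=(1,1,2) retry=(1,1,1)
15 | t2 LOAD | counter=4 r=(3,4,3) succ=(1,1,2) retry=(1,1,1)
16 | t2 CAS | counter=5 r=(3,4,3) succ=(1,2,2) retry=(1,1,1)
17 | t2 LOAD | counter=5 r=(3,5,3) succ=(1,2,2) retry=(1,1,1)
18 | t2 CAS | counter=6 r=(3,5,3) succ=(1,3,2) retry=(1,1,1)

counter=6 r=(3,5,3) succ=(1,3,2) retry=(1,1,1)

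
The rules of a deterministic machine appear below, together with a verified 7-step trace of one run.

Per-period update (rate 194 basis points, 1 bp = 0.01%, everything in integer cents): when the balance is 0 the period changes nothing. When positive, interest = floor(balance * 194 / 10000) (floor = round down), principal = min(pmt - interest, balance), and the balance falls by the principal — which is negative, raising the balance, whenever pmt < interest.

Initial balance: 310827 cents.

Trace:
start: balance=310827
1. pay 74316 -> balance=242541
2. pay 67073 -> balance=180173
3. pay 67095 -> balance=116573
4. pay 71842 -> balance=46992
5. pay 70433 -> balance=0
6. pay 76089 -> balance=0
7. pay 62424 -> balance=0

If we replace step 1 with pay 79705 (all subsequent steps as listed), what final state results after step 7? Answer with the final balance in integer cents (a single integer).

(re-executing from step 1 with the substitution; state before step 1: balance=310827)
1. pay 79705 -> balance=237152
2. pay 67073 -> balance=174679
3. pay 67095 -> balance=110972
4. pay 71842 -> balance=41282
5. pay 70433 -> balance=0
6. pay 76089 -> balance=0
7. pay 62424 -> balance=0

0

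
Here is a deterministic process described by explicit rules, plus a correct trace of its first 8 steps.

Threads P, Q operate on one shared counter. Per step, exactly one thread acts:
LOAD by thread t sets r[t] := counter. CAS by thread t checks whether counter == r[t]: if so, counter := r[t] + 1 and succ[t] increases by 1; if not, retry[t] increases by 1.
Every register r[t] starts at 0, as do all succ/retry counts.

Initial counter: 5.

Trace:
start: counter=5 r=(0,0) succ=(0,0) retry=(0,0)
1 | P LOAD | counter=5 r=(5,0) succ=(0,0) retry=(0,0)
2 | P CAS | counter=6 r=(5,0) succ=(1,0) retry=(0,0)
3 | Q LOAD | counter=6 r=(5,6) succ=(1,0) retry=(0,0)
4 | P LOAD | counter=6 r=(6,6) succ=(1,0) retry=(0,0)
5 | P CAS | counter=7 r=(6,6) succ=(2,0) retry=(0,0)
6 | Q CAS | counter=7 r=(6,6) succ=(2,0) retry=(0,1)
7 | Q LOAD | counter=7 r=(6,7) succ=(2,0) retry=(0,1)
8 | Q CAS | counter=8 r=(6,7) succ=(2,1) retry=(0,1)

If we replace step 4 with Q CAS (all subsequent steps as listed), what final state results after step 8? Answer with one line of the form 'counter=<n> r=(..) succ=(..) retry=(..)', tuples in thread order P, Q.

(re-executing from step 4 with the substitution; state before step 4: counter=6 r=(5,6) succ=(1,0) retry=(0,0))
4 | Q CAS | counter=7 r=(5,6) succ=(1,1) retry=(0,0)
5 | P CAS | counter=7 r=(5,6) succ=(1,1) retry=(1,0)
6 | Q CAS | counter=7 r=(5,6) succ=(1,1) retry=(1,1)
7 | Q LOAD | counter=7 r=(5,7) succ=(1,1) retry=(1,1)
8 | Q CAS | counter=8 r=(5,7) succ=(1,2) retry=(1,1)

counter=8 r=(5,7) succ=(1,2) retry=(1,1)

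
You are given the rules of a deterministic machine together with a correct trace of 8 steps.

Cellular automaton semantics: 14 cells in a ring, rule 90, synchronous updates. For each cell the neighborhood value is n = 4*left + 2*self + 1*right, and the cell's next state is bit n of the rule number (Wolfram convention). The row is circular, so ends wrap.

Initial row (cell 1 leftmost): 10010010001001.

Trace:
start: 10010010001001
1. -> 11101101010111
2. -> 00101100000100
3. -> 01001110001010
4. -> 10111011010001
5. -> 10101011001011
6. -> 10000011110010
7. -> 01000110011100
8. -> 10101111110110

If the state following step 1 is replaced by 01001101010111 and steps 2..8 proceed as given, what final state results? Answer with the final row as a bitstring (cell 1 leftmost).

state after step 1 := 01001101010111
2. -> 00111100000101
3. -> 11100110001000
4. -> 10111111010101
5. -> 10100001000001
6. -> 10010010100011
7. -> 11101100010110
8. -> 10101110100110

10101110100110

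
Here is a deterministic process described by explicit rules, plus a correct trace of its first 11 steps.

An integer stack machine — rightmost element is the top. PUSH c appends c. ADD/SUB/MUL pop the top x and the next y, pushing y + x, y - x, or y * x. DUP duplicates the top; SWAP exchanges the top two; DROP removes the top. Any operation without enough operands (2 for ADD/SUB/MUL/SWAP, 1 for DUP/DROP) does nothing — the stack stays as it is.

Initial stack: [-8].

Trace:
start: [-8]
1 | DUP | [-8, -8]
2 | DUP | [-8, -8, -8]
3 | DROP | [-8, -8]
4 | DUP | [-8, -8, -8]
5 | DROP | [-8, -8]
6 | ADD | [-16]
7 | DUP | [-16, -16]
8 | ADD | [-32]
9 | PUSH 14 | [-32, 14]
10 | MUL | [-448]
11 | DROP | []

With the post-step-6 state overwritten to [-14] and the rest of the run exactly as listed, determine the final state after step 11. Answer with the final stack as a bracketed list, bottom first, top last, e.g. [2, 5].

state after step 6 := [-14]
7 | DUP | [-14, -14]
8 | ADD | [-28]
9 | PUSH 14 | [-28, 14]
10 | MUL | [-392]
11 | DROP | []

[]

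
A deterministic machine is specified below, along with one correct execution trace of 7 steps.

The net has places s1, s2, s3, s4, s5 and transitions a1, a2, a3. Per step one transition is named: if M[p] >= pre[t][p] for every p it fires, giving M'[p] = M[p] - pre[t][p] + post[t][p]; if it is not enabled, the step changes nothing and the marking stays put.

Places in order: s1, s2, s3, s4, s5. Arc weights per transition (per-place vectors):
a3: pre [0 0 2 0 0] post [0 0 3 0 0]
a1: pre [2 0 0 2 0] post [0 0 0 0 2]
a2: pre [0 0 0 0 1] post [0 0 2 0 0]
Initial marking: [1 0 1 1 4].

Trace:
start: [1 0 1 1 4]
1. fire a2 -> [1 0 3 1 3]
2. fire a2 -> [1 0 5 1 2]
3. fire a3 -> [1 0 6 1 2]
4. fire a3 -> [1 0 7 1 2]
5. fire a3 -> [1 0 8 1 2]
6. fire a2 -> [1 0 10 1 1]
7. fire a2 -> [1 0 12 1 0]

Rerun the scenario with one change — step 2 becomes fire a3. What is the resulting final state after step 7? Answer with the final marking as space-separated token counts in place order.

1 0 11 1 1

(re-executing from step 2 with the substitution; state before step 2: [1 0 3 1 3])
2. fire a3 -> [1 0 4 1 3]
3. fire a3 -> [1 0 5 1 3]
4. fire a3 -> [1 0 6 1 3]
5. fire a3 -> [1 0 7 1 3]
6. fire a2 -> [1 0 9 1 2]
7. fire a2 -> [1 0 11 1 1]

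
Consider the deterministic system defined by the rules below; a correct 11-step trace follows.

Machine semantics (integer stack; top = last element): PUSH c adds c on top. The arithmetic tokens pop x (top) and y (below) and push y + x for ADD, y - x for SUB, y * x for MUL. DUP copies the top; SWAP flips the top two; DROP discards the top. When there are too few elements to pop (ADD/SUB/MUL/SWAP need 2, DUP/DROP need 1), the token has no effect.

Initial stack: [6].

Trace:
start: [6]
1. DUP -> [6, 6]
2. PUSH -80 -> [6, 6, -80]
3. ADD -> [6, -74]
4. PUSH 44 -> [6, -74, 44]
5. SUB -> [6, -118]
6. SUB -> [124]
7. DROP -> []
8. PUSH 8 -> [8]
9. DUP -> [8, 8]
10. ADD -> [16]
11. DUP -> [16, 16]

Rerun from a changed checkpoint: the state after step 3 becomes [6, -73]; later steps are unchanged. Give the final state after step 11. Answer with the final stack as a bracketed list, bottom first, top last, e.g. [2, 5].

state after step 3 := [6, -73]
4. PUSH 44 -> [6, -73, 44]
5. SUB -> [6, -117]
6. SUB -> [123]
7. DROP -> []
8. PUSH 8 -> [8]
9. DUP -> [8, 8]
10. ADD -> [16]
11. DUP -> [16, 16]

[16, 16]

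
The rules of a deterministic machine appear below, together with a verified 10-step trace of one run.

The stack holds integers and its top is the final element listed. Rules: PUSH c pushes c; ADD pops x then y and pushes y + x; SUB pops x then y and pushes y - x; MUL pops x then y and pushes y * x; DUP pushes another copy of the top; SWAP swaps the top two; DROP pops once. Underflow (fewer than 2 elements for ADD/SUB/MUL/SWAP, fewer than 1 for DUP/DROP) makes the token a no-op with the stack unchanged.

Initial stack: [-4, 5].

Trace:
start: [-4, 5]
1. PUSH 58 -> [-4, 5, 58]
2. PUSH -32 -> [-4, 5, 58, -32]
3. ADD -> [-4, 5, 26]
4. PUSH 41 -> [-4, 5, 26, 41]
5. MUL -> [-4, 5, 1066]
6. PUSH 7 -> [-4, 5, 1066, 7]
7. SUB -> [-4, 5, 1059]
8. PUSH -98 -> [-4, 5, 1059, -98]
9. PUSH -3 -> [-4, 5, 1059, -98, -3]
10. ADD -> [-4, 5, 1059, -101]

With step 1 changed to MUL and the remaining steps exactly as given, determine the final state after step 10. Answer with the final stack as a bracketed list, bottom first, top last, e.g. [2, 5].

[-2139, -101]

(re-executing from step 1 with the substitution; state before step 1: [-4, 5])
1. MUL -> [-20]
2. PUSH -32 -> [-20, -32]
3. ADD -> [-52]
4. PUSH 41 -> [-52, 41]
5. MUL -> [-2132]
6. PUSH 7 -> [-2132, 7]
7. SUB -> [-2139]
8. PUSH -98 -> [-2139, -98]
9. PUSH -3 -> [-2139, -98, -3]
10. ADD -> [-2139, -101]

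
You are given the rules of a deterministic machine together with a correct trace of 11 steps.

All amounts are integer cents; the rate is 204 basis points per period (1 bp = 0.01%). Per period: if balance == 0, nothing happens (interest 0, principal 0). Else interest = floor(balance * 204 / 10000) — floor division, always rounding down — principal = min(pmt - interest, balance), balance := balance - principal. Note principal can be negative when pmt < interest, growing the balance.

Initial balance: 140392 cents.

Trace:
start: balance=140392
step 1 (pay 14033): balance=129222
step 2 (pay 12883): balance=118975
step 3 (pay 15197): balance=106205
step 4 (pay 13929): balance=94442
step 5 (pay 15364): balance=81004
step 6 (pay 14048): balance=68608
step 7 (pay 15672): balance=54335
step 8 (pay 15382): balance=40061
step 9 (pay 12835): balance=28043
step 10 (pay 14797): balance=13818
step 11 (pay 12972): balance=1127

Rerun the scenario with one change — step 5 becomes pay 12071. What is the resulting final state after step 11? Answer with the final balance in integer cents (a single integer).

4844

(re-executing from step 5 with the substitution; state before step 5: balance=94442)
step 5 (pay 12071): balance=84297
step 6 (pay 14048): balance=71968
step 7 (pay 15672): balance=57764
step 8 (pay 15382): balance=43560
step 9 (pay 12835): balance=31613
step 10 (pay 14797): balance=17460
step 11 (pay 12972): balance=4844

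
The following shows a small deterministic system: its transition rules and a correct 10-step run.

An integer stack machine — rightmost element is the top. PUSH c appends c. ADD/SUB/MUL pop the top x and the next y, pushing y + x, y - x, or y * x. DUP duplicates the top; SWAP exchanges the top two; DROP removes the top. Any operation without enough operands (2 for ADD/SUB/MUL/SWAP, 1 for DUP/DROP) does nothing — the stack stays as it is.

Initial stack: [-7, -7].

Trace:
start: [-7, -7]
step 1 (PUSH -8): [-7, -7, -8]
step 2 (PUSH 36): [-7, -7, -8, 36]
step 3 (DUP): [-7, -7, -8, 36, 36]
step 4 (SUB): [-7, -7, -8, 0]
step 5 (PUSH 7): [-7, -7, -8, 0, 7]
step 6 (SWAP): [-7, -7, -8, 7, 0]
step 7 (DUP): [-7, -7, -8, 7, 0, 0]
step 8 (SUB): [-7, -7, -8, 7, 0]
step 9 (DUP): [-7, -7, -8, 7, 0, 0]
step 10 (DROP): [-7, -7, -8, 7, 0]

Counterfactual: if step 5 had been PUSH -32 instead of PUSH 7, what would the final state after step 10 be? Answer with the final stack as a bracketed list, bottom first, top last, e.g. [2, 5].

(re-executing from step 5 with the substitution; state before step 5: [-7, -7, -8, 0])
step 5 (PUSH -32): [-7, -7, -8, 0, -32]
step 6 (SWAP): [-7, -7, -8, -32, 0]
step 7 (DUP): [-7, -7, -8, -32, 0, 0]
step 8 (SUB): [-7, -7, -8, -32, 0]
step 9 (DUP): [-7, -7, -8, -32, 0, 0]
step 10 (DROP): [-7, -7, -8, -32, 0]

[-7, -7, -8, -32, 0]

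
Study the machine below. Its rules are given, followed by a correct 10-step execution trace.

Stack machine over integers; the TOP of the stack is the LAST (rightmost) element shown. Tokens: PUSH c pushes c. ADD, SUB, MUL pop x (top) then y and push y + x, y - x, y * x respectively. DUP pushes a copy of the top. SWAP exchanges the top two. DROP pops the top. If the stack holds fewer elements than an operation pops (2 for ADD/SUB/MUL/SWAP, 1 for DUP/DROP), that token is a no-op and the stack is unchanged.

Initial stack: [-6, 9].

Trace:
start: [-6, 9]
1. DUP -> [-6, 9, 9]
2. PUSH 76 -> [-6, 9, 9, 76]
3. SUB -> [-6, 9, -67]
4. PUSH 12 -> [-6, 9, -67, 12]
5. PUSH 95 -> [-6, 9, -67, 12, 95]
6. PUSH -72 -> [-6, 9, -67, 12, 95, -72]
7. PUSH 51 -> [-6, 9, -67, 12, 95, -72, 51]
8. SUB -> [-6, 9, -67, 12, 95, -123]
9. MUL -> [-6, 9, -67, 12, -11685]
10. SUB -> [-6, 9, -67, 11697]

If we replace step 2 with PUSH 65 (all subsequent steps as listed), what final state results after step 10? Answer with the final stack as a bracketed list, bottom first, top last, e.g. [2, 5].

[-6, 9, -56, 11697]

(re-executing from step 2 with the substitution; state before step 2: [-6, 9, 9])
2. PUSH 65 -> [-6, 9, 9, 65]
3. SUB -> [-6, 9, -56]
4. PUSH 12 -> [-6, 9, -56, 12]
5. PUSH 95 -> [-6, 9, -56, 12, 95]
6. PUSH -72 -> [-6, 9, -56, 12, 95, -72]
7. PUSH 51 -> [-6, 9, -56, 12, 95, -72, 51]
8. SUB -> [-6, 9, -56, 12, 95, -123]
9. MUL -> [-6, 9, -56, 12, -11685]
10. SUB -> [-6, 9, -56, 11697]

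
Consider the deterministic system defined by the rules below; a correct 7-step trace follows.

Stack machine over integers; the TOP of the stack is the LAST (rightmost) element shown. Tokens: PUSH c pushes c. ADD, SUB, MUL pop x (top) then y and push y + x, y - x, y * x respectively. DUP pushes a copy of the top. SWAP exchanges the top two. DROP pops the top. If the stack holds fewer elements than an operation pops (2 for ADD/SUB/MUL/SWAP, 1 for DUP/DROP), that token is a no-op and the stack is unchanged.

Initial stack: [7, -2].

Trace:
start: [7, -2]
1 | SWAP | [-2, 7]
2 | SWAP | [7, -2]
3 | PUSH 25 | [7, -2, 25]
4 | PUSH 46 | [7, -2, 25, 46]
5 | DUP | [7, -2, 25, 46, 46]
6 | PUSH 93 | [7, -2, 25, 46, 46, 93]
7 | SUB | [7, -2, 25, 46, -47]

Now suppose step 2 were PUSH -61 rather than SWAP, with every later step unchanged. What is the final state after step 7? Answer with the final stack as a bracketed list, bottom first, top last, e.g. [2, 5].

(re-executing from step 2 with the substitution; state before step 2: [-2, 7])
2 | PUSH -61 | [-2, 7, -61]
3 | PUSH 25 | [-2, 7, -61, 25]
4 | PUSH 46 | [-2, 7, -61, 25, 46]
5 | DUP | [-2, 7, -61, 25, 46, 46]
6 | PUSH 93 | [-2, 7, -61, 25, 46, 46, 93]
7 | SUB | [-2, 7, -61, 25, 46, -47]

[-2, 7, -61, 25, 46, -47]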